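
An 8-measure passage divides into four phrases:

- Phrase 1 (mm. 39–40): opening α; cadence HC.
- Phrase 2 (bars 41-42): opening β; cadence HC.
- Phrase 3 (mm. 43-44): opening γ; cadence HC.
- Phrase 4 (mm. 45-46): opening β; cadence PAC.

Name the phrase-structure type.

contrasting double period

Four phrases in two halves: the first half (bars 39–42) ends with a half cadence, the second (measures 43-46) with a perfect authentic cadence — a large antecedent–consequent pair, i.e. a double period.
Phrase 3 begins with different material from phrase 1, making it contrasting.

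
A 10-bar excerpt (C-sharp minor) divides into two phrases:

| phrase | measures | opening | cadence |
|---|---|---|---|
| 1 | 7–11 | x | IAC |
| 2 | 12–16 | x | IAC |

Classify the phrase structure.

Both phrases have the same opening (x) and the same cadence (imperfect authentic cadence): the second is a restatement, not a consequent, so this is a repeated phrase rather than a period.

repeated phrase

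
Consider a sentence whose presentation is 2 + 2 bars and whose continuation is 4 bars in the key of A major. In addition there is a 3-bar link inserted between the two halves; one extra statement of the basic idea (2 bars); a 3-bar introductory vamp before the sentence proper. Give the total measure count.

Basic sentence: 2 + 2 + 4 = 8 bars.
8 (basic form) + 3 (link) + 2 (extra statement) + 3 (introduction) = 16.

16 measures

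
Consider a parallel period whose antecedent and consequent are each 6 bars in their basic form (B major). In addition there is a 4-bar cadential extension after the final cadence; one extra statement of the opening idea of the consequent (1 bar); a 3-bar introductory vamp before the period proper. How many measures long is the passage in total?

20 measures

Basic parallel period: 6 + 6 = 12 bars.
12 (basic form) + 4 (cadential extension) + 1 (extra statement) + 3 (introduction) = 20.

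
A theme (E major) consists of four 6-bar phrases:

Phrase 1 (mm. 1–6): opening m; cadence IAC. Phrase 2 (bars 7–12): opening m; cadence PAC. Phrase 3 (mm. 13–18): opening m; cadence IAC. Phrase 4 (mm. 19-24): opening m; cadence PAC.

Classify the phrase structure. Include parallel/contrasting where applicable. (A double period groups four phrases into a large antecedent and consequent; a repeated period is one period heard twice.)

The cadence pattern IAC–PAC–IAC–PAC is weak–strong twice, and phrases 3–4 restate phrases 1–2: a period heard twice, not a double period (which would end weakly at phrase 2).

repeated period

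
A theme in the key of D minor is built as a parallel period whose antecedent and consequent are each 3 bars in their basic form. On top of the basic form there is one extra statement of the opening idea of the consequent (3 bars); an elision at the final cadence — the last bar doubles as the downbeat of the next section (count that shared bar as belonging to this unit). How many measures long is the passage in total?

Basic parallel period: 3 + 3 = 6 bars.
6 (basic form) + 3 (extra statement) = 9.
The elision shares a bar with the next section but does not change this unit's count.

9 measures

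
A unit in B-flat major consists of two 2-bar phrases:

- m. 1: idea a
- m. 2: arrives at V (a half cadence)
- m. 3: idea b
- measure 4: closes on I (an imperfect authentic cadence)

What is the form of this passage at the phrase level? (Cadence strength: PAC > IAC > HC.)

Phrase 1 ends with a half cadence (weaker) and phrase 2 with an imperfect authentic cadence (stronger): antecedent + consequent = a period.
The two phrases open with different material (a / b), so the period is contrasting.

contrasting period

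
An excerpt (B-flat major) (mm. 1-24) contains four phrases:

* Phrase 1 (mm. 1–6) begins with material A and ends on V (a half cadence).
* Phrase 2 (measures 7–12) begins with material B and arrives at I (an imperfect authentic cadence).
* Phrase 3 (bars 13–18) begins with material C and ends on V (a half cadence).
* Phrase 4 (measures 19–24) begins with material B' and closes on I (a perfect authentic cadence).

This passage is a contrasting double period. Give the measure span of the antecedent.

In a double period the four phrases pair into a large antecedent (phrases 1–2, ending imperfect authentic cadence) and a large consequent (phrases 3–4, ending perfect authentic cadence). The antecedent spans mm. 1–12.

measures 1–12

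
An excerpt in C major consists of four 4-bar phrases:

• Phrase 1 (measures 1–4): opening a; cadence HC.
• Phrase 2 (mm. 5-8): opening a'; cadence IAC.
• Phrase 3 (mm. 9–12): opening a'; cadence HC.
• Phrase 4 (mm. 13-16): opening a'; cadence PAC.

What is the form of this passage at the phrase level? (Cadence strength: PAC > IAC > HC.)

Four phrases in two halves: the first half (mm. 1-8) ends with an imperfect authentic cadence, the second (measures 9–16) with a perfect authentic cadence — a large antecedent–consequent pair, i.e. a double period.
Phrase 3 begins with the same material as phrase 1, making it parallel.

parallel double period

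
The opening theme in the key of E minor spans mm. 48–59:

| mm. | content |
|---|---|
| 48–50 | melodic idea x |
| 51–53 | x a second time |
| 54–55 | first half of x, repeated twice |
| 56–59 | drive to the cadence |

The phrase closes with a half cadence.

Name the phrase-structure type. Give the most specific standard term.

sentence

Basic idea (mm. 48-50) + its repetition (bars 51–53) form the presentation; fragmentation and cadence (mm. 54–59) form the continuation — the 12-bar whole is a sentence.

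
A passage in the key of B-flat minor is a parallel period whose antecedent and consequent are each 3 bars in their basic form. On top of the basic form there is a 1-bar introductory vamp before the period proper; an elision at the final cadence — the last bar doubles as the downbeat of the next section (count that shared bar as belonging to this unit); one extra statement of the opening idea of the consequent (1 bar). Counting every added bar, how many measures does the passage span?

8 measures

Basic parallel period: 3 + 3 = 6 bars.
6 (basic form) + 1 (introduction) + 1 (extra statement) = 8.
The elision shares a bar with the next section but does not change this unit's count.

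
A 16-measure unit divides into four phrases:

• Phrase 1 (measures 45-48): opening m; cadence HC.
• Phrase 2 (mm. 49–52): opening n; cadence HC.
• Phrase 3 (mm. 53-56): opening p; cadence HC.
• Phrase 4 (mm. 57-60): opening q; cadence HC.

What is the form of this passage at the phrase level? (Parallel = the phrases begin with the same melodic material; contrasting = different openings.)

Phrase 4 ends with a half cadence, no stronger than phrase 2's half cadence, so the four phrases do not form a double period; nor do phrases 3–4 duplicate 1–2, so it is not a repeated period. With no phrase reaching a conclusive cadence, the passage is a phrase group.

phrase group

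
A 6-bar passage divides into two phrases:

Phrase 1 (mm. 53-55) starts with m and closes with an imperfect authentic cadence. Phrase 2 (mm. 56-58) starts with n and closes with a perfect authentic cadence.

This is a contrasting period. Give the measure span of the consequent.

The phrase ending with the weaker cadence (imperfect authentic cadence) is the antecedent; the one ending more conclusively (perfect authentic cadence) is the consequent. The consequent is measures 56–58.

measures 56–58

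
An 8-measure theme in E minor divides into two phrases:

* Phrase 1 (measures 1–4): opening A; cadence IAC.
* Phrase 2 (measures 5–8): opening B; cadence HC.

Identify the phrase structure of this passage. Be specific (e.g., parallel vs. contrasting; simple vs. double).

The second phrase closes with a half cadence, which is not stronger than the first phrase's imperfect authentic cadence; without a weak→strong cadential pair there is no antecedent–consequent relationship, so this is a phrase group rather than a period.

phrase group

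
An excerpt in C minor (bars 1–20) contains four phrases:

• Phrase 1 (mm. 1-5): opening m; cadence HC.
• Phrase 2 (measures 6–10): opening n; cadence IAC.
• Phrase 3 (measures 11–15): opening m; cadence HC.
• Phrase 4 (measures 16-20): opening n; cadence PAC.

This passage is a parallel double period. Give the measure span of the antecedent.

measures 1–10

In a double period the four phrases pair into a large antecedent (phrases 1–2, ending imperfect authentic cadence) and a large consequent (phrases 3–4, ending perfect authentic cadence). The antecedent spans mm. 1–10.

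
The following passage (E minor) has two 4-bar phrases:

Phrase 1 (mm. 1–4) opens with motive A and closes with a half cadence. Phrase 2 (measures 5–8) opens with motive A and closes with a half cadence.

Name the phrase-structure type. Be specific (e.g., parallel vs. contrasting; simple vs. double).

Both phrases have the same opening (A) and the same cadence (half cadence): the second is a restatement, not a consequent, so this is a repeated phrase rather than a period.

repeated phrase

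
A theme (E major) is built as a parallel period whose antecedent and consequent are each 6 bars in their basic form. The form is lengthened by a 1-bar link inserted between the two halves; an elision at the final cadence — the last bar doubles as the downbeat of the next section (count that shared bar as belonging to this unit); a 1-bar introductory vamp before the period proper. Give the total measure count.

Basic parallel period: 6 + 6 = 12 bars.
12 (basic form) + 1 (link) + 1 (introduction) = 14.
The elision shares a bar with the next section but does not change this unit's count.

14 measures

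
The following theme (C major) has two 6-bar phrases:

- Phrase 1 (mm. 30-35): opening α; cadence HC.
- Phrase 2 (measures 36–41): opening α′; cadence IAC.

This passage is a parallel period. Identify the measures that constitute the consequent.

The antecedent is the phrase ending with the weaker cadence (half cadence, phrase 1) and the consequent the one ending more conclusively (imperfect authentic cadence, phrase 2); the consequent is mm. 36-41.

measures 36–41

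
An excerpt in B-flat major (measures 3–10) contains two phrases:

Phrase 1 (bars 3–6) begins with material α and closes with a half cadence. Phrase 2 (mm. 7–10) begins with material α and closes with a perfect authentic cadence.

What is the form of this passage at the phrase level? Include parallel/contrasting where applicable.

Phrase 1 ends with a half cadence (weaker) and phrase 2 with a perfect authentic cadence (stronger): antecedent + consequent = a period.
The two phrases open with the same material (α / α), so the period is parallel.

parallel period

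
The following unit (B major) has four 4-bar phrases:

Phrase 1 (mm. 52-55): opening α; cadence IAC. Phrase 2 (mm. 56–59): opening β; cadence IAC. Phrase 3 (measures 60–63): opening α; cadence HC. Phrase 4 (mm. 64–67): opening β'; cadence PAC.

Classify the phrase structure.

Four phrases in two halves: the first half (mm. 52–59) ends with an imperfect authentic cadence, the second (mm. 60–67) with a perfect authentic cadence — a large antecedent–consequent pair, i.e. a double period.
Phrase 3 begins with the same material as phrase 1, making it parallel.

parallel double period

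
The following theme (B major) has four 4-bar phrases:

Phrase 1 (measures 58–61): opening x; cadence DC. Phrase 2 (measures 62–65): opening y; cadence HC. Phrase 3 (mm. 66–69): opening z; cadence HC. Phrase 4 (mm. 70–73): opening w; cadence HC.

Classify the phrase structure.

Phrase 4 ends with a half cadence, no stronger than phrase 2's half cadence, so the four phrases do not form a double period; nor do phrases 3–4 duplicate 1–2, so it is not a repeated period. With no phrase reaching a conclusive cadence, the passage is a phrase group.

phrase group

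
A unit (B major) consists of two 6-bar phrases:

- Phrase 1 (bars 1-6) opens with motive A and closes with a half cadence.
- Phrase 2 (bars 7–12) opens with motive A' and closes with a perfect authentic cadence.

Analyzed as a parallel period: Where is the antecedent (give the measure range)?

The antecedent is the phrase ending with the weaker cadence (half cadence, phrase 1) and the consequent the one ending more conclusively (perfect authentic cadence, phrase 2); the antecedent is mm. 1–6.

measures 1–6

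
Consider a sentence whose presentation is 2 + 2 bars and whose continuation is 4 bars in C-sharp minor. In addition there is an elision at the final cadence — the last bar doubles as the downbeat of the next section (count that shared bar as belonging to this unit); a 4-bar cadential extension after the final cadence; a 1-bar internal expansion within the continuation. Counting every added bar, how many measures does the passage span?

13 measures

Basic sentence: 2 + 2 + 4 = 8 bars.
8 (basic form) + 4 (cadential extension) + 1 (internal expansion) = 13.
The elision shares a bar with the next section but does not change this unit's count.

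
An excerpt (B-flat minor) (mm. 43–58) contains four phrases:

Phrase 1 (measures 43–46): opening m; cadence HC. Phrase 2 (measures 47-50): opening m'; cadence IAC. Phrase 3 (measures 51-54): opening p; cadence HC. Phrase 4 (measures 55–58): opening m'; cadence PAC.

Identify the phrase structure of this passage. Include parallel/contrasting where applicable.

Four phrases in two halves: the first half (mm. 43–50) ends with an imperfect authentic cadence, the second (measures 51-58) with a perfect authentic cadence — a large antecedent–consequent pair, i.e. a double period.
Phrase 3 begins with different material from phrase 1, making it contrasting.

contrasting double period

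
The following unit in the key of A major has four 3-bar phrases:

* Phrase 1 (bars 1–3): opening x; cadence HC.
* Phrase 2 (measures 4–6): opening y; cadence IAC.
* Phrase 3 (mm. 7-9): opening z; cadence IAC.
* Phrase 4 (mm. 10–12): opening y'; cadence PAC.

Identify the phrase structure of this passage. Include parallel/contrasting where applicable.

contrasting double period

Four phrases in two halves: the first half (measures 1–6) ends with an imperfect authentic cadence, the second (mm. 7-12) with a perfect authentic cadence — a large antecedent–consequent pair, i.e. a double period.
Phrase 3 begins with different material from phrase 1, making it contrasting.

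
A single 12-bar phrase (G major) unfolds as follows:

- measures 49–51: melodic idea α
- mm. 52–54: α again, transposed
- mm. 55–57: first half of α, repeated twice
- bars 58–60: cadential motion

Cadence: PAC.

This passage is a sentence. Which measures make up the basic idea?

The presentation of a sentence is the basic idea (bars 49–51) plus its repetition (mm. 52–54); the basic idea is therefore measures 49–51.

measures 49–51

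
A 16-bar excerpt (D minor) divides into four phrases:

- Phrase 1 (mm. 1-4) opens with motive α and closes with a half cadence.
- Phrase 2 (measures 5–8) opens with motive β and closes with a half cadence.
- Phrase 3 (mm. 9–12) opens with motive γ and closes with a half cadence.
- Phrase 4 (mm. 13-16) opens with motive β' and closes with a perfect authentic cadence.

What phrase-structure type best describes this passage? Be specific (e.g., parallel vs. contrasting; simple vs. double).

Four phrases in two halves: the first half (measures 1-8) ends with a half cadence, the second (mm. 9–16) with a perfect authentic cadence — a large antecedent–consequent pair, i.e. a double period.
Phrase 3 begins with different material from phrase 1, making it contrasting.

contrasting double period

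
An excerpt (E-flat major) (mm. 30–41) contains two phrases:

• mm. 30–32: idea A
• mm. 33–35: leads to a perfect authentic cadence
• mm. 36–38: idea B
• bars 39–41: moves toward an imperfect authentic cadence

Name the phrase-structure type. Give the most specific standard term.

The second phrase closes with an imperfect authentic cadence, which is not stronger than the first phrase's perfect authentic cadence; without a weak→strong cadential pair there is no antecedent–consequent relationship, so this is a phrase group rather than a period.

phrase group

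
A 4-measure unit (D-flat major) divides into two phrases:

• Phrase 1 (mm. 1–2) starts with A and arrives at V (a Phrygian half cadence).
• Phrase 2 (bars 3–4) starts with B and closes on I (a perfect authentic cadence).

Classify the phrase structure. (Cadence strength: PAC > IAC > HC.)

contrasting period

Phrase 1 ends with a Phrygian half cadence (weaker) and phrase 2 with a perfect authentic cadence (stronger): antecedent + consequent = a period.
The two phrases open with different material (A / B), so the period is contrasting.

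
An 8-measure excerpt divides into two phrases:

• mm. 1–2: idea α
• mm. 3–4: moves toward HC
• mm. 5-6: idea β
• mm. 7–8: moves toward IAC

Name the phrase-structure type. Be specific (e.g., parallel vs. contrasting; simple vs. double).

contrasting period

Phrase 1 ends with a half cadence (weaker) and phrase 2 with an imperfect authentic cadence (stronger): antecedent + consequent = a period.
The two phrases open with different material (α / β), so the period is contrasting.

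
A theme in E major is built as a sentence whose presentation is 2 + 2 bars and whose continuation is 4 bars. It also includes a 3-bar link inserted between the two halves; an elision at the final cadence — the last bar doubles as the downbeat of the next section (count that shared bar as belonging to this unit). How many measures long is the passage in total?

Basic sentence: 2 + 2 + 4 = 8 bars.
8 (basic form) + 3 (link) = 11.
The elision shares a bar with the next section but does not change this unit's count.

11 measures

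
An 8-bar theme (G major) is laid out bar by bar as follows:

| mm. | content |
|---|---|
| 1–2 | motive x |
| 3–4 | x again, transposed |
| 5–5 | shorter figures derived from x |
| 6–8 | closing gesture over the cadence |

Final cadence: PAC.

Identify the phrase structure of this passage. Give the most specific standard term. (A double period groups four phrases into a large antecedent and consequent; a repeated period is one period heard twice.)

sentence

Basic idea (bars 1–2) + its repetition (mm. 3–4) form the presentation; fragmentation and cadence (mm. 5-8) form the continuation — the 8-bar whole is a sentence.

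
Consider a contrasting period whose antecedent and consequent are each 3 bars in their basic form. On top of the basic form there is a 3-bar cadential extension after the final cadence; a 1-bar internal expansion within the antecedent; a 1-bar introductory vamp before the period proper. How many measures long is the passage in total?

Basic contrasting period: 3 + 3 = 6 bars.
6 (basic form) + 3 (cadential extension) + 1 (internal expansion) + 1 (introduction) = 11.

11 measures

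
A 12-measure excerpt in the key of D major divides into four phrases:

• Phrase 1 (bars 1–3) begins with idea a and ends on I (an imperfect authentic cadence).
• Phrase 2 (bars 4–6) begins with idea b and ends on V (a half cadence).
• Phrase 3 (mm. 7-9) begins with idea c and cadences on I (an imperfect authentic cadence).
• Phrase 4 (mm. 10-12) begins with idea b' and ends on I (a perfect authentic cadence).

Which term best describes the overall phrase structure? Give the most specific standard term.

contrasting double period

Four phrases in two halves: the first half (bars 1–6) ends with a half cadence, the second (bars 7-12) with a perfect authentic cadence — a large antecedent–consequent pair, i.e. a double period.
Phrase 3 begins with different material from phrase 1, making it contrasting.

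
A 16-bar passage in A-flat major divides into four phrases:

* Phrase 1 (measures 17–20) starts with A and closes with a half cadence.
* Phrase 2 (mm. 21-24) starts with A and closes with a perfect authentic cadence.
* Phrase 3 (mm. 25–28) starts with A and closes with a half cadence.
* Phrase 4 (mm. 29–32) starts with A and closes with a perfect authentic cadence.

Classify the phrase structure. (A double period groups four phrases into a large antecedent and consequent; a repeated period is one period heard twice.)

The cadence pattern HC–PAC–HC–PAC is weak–strong twice, and phrases 3–4 restate phrases 1–2: a period heard twice, not a double period (which would end weakly at phrase 2).

repeated period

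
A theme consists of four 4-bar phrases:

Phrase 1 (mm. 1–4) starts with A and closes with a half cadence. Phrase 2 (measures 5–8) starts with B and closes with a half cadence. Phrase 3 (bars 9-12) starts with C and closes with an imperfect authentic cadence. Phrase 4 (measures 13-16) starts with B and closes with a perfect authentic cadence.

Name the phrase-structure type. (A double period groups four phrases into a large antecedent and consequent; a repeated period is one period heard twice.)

contrasting double period

Four phrases in two halves: the first half (measures 1-8) ends with a half cadence, the second (bars 9-16) with a perfect authentic cadence — a large antecedent–consequent pair, i.e. a double period.
Phrase 3 begins with different material from phrase 1, making it contrasting.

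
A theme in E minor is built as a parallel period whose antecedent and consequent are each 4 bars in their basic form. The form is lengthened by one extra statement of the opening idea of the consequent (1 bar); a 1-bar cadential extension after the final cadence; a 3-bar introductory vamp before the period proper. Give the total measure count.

13 measures

Basic parallel period: 4 + 4 = 8 bars.
8 (basic form) + 1 (extra statement) + 1 (cadential extension) + 3 (introduction) = 13.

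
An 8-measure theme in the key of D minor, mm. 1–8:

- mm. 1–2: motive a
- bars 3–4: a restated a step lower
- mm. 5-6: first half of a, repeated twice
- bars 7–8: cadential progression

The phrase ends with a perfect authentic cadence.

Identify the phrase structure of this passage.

Basic idea (mm. 1-2) + its repetition (mm. 3-4) form the presentation; fragmentation and cadence (mm. 5–8) form the continuation — the 8-bar whole is a sentence.

sentence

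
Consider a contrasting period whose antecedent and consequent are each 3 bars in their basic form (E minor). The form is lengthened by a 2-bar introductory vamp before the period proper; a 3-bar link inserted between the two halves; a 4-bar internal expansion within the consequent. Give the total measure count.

15 measures

Basic contrasting period: 3 + 3 = 6 bars.
6 (basic form) + 2 (introduction) + 3 (link) + 4 (internal expansion) = 15.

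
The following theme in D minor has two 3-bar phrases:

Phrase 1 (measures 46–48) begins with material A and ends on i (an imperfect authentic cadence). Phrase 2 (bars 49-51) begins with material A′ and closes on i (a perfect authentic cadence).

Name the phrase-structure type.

parallel period

Phrase 1 ends with an imperfect authentic cadence (weaker) and phrase 2 with a perfect authentic cadence (stronger): antecedent + consequent = a period.
The two phrases open with the same material (A / A′), so the period is parallel.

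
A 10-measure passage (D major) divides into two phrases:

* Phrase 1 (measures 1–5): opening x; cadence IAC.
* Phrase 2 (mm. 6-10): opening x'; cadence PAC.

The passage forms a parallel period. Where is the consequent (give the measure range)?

The antecedent is the phrase ending with the weaker cadence (imperfect authentic cadence, phrase 1) and the consequent the one ending more conclusively (perfect authentic cadence, phrase 2); the consequent is bars 6–10.

measures 6–10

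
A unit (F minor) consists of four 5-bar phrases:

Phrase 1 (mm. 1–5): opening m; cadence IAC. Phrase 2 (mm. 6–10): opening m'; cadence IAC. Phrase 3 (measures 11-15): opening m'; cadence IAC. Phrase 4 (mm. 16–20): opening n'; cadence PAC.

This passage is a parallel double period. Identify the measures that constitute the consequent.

In a double period the four phrases pair into a large antecedent (phrases 1–2, ending imperfect authentic cadence) and a large consequent (phrases 3–4, ending perfect authentic cadence). The consequent spans bars 11–20.

measures 11–20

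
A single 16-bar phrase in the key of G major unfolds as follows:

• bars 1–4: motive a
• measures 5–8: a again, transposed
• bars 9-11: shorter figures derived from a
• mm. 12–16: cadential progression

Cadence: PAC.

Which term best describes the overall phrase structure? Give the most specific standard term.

sentence

Basic idea (bars 1-4) + its repetition (bars 5-8) form the presentation; fragmentation and cadence (measures 9–16) form the continuation — the 16-bar whole is a sentence.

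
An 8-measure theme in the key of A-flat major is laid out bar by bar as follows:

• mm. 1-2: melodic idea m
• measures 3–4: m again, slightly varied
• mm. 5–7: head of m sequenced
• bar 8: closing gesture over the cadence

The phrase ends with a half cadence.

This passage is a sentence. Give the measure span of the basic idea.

measures 1–2

The presentation of a sentence is the basic idea (mm. 1–2) plus its repetition (mm. 3-4); the basic idea is therefore mm. 1–2.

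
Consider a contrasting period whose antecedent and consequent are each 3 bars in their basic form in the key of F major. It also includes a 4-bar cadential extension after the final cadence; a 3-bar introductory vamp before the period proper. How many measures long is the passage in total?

Basic contrasting period: 3 + 3 = 6 bars.
6 (basic form) + 4 (cadential extension) + 3 (introduction) = 13.

13 measures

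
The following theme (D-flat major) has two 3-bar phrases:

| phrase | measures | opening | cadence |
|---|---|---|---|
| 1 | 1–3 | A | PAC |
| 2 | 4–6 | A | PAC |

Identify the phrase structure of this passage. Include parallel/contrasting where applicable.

repeated phrase

Both phrases have the same opening (A) and the same cadence (perfect authentic cadence): the second is a restatement, not a consequent, so this is a repeated phrase rather than a period.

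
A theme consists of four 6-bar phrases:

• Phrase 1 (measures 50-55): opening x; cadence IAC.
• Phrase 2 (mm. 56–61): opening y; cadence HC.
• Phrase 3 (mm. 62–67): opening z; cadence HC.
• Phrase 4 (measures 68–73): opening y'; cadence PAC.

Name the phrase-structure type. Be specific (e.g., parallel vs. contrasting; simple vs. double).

contrasting double period

Four phrases in two halves: the first half (mm. 50–61) ends with a half cadence, the second (measures 62–73) with a perfect authentic cadence — a large antecedent–consequent pair, i.e. a double period.
Phrase 3 begins with different material from phrase 1, making it contrasting.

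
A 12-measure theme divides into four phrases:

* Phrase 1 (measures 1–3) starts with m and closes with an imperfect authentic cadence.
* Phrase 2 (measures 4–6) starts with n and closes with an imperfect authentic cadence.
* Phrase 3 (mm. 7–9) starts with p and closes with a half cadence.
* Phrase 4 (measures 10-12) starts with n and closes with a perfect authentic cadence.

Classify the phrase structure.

contrasting double period

Four phrases in two halves: the first half (mm. 1-6) ends with an imperfect authentic cadence, the second (measures 7–12) with a perfect authentic cadence — a large antecedent–consequent pair, i.e. a double period.
Phrase 3 begins with different material from phrase 1, making it contrasting.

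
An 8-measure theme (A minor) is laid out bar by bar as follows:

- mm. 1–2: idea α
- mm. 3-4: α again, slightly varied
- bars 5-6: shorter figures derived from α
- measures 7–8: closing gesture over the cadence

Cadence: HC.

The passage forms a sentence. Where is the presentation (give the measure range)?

The presentation of a sentence is the basic idea (mm. 1–2) plus its repetition (bars 3-4); the presentation is therefore mm. 1-4.

measures 1–4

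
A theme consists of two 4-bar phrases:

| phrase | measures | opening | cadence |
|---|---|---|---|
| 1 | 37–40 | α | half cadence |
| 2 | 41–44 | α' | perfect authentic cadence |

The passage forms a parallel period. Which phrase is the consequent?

phrase 2

The phrase ending with the weaker cadence (half cadence) is the antecedent; the one ending more conclusively (perfect authentic cadence) is the consequent. The consequent is phrase 2.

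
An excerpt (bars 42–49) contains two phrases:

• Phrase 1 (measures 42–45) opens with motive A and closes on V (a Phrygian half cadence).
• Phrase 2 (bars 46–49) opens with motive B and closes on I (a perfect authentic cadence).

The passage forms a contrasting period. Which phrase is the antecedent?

The phrase ending with the weaker cadence (Phrygian half cadence) is the antecedent; the one ending more conclusively (perfect authentic cadence) is the consequent. The antecedent is phrase 1.

phrase 1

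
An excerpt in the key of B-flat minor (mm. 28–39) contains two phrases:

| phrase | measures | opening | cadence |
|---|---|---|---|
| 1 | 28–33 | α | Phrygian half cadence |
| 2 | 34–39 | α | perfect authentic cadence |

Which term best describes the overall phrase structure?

parallel period

Phrase 1 ends with a Phrygian half cadence (weaker) and phrase 2 with a perfect authentic cadence (stronger): antecedent + consequent = a period.
The two phrases open with the same material (α / α), so the period is parallel.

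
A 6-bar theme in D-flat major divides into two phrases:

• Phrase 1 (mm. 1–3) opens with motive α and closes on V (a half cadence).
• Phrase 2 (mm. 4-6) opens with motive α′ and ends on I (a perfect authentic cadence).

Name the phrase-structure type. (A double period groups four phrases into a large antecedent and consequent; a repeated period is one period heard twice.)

parallel period

Phrase 1 ends with a half cadence (weaker) and phrase 2 with a perfect authentic cadence (stronger): antecedent + consequent = a period.
The two phrases open with the same material (α / α′), so the period is parallel.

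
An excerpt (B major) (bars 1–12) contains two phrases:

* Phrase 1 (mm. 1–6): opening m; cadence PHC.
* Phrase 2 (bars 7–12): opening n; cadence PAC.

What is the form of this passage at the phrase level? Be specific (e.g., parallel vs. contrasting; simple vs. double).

contrasting period

Phrase 1 ends with a Phrygian half cadence (weaker) and phrase 2 with a perfect authentic cadence (stronger): antecedent + consequent = a period.
The two phrases open with different material (m / n), so the period is contrasting.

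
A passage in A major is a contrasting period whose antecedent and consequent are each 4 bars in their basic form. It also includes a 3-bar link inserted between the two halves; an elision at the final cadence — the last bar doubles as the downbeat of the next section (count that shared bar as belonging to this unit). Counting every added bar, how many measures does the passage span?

11 measures

Basic contrasting period: 4 + 4 = 8 bars.
8 (basic form) + 3 (link) = 11.
The elision shares a bar with the next section but does not change this unit's count.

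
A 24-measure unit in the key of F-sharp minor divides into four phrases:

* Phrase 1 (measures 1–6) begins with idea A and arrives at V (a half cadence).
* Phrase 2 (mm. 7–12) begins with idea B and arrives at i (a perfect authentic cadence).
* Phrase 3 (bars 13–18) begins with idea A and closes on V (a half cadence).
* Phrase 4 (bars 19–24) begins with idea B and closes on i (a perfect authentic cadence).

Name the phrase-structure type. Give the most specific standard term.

repeated period

The cadence pattern HC–PAC–HC–PAC is weak–strong twice, and phrases 3–4 restate phrases 1–2: a period heard twice, not a double period (which would end weakly at phrase 2).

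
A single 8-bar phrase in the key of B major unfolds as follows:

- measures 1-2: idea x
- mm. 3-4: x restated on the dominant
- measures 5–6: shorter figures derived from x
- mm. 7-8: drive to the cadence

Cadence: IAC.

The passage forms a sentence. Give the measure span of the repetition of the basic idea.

The presentation of a sentence is the basic idea (mm. 1–2) plus its repetition (bars 3-4); the repetition of the basic idea is therefore measures 3-4.

measures 3–4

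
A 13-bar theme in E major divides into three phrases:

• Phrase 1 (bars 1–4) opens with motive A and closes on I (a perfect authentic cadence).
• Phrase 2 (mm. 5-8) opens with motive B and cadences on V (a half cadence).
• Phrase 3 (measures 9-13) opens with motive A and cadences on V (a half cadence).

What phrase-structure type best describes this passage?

phrase group

The final phrase closes with a half cadence, which is not stronger than the preceding half cadence; the 3 phrases lack an overall antecedent–consequent design and so form a phrase group.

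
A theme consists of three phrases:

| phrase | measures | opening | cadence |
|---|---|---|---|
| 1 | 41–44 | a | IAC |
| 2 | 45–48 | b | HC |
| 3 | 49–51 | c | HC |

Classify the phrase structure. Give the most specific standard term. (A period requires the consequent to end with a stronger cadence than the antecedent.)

The final phrase closes with a half cadence, which is not stronger than the preceding half cadence; the 3 phrases lack an overall antecedent–consequent design and so form a phrase group.

phrase group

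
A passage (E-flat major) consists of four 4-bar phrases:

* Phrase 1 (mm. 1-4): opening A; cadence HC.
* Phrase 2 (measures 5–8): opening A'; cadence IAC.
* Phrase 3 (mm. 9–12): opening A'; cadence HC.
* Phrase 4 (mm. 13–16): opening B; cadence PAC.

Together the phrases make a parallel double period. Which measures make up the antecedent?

measures 1–8

In a double period the first pair of phrases (ending imperfect authentic cadence) is the large antecedent and the second pair (ending perfect authentic cadence) is the large consequent; the antecedent is measures 1–8.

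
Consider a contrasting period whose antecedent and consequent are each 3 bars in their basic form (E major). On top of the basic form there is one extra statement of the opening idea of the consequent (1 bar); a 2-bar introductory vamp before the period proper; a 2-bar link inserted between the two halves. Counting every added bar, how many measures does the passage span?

Basic contrasting period: 3 + 3 = 6 bars.
6 (basic form) + 1 (extra statement) + 2 (introduction) + 2 (link) = 11.

11 measures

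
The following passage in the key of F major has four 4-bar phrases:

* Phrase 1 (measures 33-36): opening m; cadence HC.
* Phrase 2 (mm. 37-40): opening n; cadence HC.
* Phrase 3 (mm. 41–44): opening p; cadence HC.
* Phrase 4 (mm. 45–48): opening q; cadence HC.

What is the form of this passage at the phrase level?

phrase group

Phrase 4 ends with a half cadence, no stronger than phrase 2's half cadence, so the four phrases do not form a double period; nor do phrases 3–4 duplicate 1–2, so it is not a repeated period. With no phrase reaching a conclusive cadence, the passage is a phrase group.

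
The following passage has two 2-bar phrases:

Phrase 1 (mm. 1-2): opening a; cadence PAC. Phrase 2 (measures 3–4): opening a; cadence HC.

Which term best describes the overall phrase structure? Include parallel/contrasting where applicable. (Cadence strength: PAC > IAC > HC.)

The second phrase closes with a half cadence, which is not stronger than the first phrase's perfect authentic cadence; without a weak→strong cadential pair there is no antecedent–consequent relationship, so this is a phrase group rather than a period.

phrase group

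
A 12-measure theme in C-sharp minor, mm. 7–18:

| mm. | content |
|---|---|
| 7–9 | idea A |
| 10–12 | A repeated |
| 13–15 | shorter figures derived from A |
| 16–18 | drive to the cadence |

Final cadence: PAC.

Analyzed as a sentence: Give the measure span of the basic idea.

measures 7–9

The presentation of a sentence is the basic idea (measures 7–9) plus its repetition (mm. 10–12); the basic idea is therefore mm. 7–9.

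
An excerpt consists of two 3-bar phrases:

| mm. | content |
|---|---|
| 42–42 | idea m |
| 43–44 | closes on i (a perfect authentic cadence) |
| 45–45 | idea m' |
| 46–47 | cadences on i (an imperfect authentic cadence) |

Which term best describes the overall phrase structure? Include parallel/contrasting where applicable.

The second phrase closes with an imperfect authentic cadence, which is not stronger than the first phrase's perfect authentic cadence; without a weak→strong cadential pair there is no antecedent–consequent relationship, so this is a phrase group rather than a period.

phrase group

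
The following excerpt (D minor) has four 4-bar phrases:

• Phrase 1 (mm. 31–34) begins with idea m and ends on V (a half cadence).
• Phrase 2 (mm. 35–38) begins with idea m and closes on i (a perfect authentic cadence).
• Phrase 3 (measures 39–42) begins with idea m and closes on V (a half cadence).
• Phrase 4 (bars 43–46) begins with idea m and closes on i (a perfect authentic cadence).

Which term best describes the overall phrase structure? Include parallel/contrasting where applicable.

repeated period

The cadence pattern HC–PAC–HC–PAC is weak–strong twice, and phrases 3–4 restate phrases 1–2: a period heard twice, not a double period (which would end weakly at phrase 2).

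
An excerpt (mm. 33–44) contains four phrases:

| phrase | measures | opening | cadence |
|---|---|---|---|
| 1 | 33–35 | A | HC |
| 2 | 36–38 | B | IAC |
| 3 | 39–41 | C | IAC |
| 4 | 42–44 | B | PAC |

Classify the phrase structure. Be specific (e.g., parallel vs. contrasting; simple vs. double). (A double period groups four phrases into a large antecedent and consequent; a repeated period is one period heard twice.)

contrasting double period

Four phrases in two halves: the first half (bars 33-38) ends with an imperfect authentic cadence, the second (mm. 39–44) with a perfect authentic cadence — a large antecedent–consequent pair, i.e. a double period.
Phrase 3 begins with different material from phrase 1, making it contrasting.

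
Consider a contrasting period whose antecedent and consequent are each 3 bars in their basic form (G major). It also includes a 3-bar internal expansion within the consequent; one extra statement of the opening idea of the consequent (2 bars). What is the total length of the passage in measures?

Basic contrasting period: 3 + 3 = 6 bars.
6 (basic form) + 3 (internal expansion) + 2 (extra statement) = 11.

11 measures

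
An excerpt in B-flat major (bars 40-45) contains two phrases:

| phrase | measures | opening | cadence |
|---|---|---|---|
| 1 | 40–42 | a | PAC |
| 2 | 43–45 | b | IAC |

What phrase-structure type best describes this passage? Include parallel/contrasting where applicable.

The second phrase closes with an imperfect authentic cadence, which is not stronger than the first phrase's perfect authentic cadence; without a weak→strong cadential pair there is no antecedent–consequent relationship, so this is a phrase group rather than a period.

phrase group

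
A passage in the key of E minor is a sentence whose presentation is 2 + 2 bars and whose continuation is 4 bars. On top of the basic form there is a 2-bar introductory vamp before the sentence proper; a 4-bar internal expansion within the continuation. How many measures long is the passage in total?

Basic sentence: 2 + 2 + 4 = 8 bars.
8 (basic form) + 2 (introduction) + 4 (internal expansion) = 14.

14 measures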